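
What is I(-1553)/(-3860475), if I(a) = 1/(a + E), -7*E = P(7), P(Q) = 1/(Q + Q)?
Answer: 98/587544992625 ≈ 1.6680e-10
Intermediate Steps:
P(Q) = 1/(2*Q)
E = -1/98 (E = -1/(14*7) = -1/7*1/14 = -1/98 ≈ -0.010204)
I(a) = 1/(-1/98 + a) (I(a) = 1/(a - 1/98) = 1/(-1/98 + a))
I(-1553)/(-3860475) = (98/(-1 + 98*(-1553)))/(-3860475) = (98/(-1 - 152194))*(-1/3860475) = (98/(-152195))*(-1/3860475) = (98*(-1/152195))*(-1/3860475) = -98/152195*(-1/3860475) = 98/587544992625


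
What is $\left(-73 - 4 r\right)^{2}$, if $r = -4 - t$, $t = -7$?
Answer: $7225$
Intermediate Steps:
$r = 3$ ($r = -4 - -7 = -4 + 7 = 3$)
$\left(-73 - 4 r\right)^{2} = \left(-73 - 12\right)^{2} = \left(-85\right)^{2} = 7225$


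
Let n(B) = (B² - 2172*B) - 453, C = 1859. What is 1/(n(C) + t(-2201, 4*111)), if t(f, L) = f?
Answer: -1/584521 ≈ -1.7108e-6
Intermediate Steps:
n(B) = -453 + B² - 2172*B
1/(n(C) + t(-2201, 4*111)) = 1/((-453 + 1859² - 2172*1859) - 2201) = 1/((-453 + 3455881 - 4037748) - 2201) = 1/(-582320 - 2201) = 1/(-584521) = -1/584521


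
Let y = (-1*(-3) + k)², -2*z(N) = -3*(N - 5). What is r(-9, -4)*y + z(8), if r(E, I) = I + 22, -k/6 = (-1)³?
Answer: 2925/2 ≈ 1462.5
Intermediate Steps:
k = 6 (k = -6*(-1)³ = -6*(-1) = 6)
z(N) = -15/2 + 3*N/2 (z(N) = -(-3)*(N - 5)/2 = -(-3)*(-5 + N)/2 = -(15 - 3*N)/2 = -15/2 + 3*N/2)
r(E, I) = 22 + I
y = 81 (y = (-1*(-3) + 6)² = (3 + 6)² = 9² = 81)
r(-9, -4)*y + z(8) = (22 - 4)*81 + (-15/2 + (3/2)*8) = 18*81 + (-15/2 + 12) = 1458 + 9/2 = 2925/2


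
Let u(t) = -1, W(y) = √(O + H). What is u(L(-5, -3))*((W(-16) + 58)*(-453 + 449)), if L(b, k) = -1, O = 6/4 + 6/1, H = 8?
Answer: 232 + 2*√62 ≈ 247.75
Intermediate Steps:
O = 15/2 (O = 6*(¼) + 6*1 = 3/2 + 6 = 15/2 ≈ 7.5000)
W(y) = √62/2 (W(y) = √(15/2 + 8) = √(31/2) = √62/2)
u(L(-5, -3))*((W(-16) + 58)*(-453 + 449)) = -(√62/2 + 58)*(-453 + 449) = -(58 + √62/2)*(-4) = -(-232 - 2*√62) = 232 + 2*√62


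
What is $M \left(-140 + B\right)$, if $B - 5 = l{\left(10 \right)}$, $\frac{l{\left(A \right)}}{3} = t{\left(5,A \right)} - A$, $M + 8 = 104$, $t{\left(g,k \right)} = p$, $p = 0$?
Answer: $-15840$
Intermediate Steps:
$t{\left(g,k \right)} = 0$
$M = 96$ ($M = -8 + 104 = 96$)
$l{\left(A \right)} = - 3 A$ ($l{\left(A \right)} = 3 \left(0 - A\right) = 3 \left(- A\right) = - 3 A$)
$B = -25$ ($B = 5 - 30 = -25$)
$M \left(-140 + B\right) = 96 \left(-140 - 25\right) = 96 \left(-165\right) = -15840$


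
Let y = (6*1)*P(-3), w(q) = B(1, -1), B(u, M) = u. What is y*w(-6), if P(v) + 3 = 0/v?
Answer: -18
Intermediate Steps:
w(q) = 1
P(v) = -3 (P(v) = -3 + 0/v = -3 + 0 = -3)
y = -18 (y = (6*1)*(-3) = 6*(-3) = -18)
y*w(-6) = -18*1 = -18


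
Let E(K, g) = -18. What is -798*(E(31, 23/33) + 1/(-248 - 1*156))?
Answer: 2901927/202 ≈ 14366.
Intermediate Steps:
-798*(E(31, 23/33) + 1/(-248 - 1*156)) = -798*(-18 + 1/(-248 - 1*156)) = -798*(-18 + 1/(-248 - 156)) = -798*(-18 + 1/(-404)) = -798*(-18 - 1/404) = -798*(-7273/404) = 2901927/202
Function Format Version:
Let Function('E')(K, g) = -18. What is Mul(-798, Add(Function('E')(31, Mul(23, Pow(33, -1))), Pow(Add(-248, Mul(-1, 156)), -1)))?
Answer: Rational(2901927, 202) ≈ 14366.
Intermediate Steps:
Mul(-798, Add(Function('E')(31, Mul(23, Pow(33, -1))), Pow(Add(-248, Mul(-1, 156)), -1))) = Mul(-798, Add(-18, Pow(Add(-248, Mul(-1, 156)), -1))) = Mul(-798, Add(-18, Pow(Add(-248, -156), -1))) = Mul(-798, Add(-18, Pow(-404, -1))) = Mul(-798, Add(-18, Rational(-1, 404))) = Mul(-798, Rational(-7273, 404)) = Rational(2901927, 202)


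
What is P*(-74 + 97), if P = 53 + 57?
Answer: 2530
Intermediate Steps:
P = 110
P*(-74 + 97) = 110*(-74 + 97) = 110*23 = 2530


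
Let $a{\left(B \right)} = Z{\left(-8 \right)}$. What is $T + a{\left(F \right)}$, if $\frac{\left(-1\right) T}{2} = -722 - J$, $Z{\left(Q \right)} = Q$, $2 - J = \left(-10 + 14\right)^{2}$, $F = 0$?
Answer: $1408$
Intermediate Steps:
$J = -14$ ($J = 2 - \left(-10 + 14\right)^{2} = 2 - 4^{2} = 2 - 16 = -14$)
$T = 1416$ ($T = - 2 \left(-722 - -14\right) = - 2 \left(-722 + 14\right) = \left(-2\right) \left(-708\right) = 1416$)
$a{\left(B \right)} = -8$
$T + a{\left(F \right)} = 1416 - 8 = 1408$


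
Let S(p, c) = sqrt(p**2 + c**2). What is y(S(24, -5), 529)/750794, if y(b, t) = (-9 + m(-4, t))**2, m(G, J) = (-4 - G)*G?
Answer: 81/750794 ≈ 0.00010789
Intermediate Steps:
m(G, J) = G*(-4 - G)
S(p, c) = sqrt(c**2 + p**2)
y(b, t) = 81 (y(b, t) = (-9 - 1*(-4)*(4 - 4))**2 = (-9 - 1*(-4)*0)**2 = (-9 + 0)**2 = (-9)**2 = 81)
y(S(24, -5), 529)/750794 = 81/750794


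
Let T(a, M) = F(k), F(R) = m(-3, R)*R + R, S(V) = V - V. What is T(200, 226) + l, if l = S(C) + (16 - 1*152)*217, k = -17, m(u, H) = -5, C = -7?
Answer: -29444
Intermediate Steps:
S(V) = 0
l = -29512 (l = 0 + (16 - 1*152)*217 = 0 + (16 - 152)*217 = 0 - 136*217 = 0 - 29512 = -29512)
F(R) = -4*R (F(R) = -5*R + R = -4*R)
T(a, M) = 68 (T(a, M) = -4*(-17) = 68)
T(200, 226) + l = 68 - 29512 = -29444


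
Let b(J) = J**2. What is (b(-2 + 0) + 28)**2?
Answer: 1024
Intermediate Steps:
(b(-2 + 0) + 28)**2 = ((-2 + 0)**2 + 28)**2 = ((-2)**2 + 28)**2 = (4 + 28)**2 = 32**2 = 1024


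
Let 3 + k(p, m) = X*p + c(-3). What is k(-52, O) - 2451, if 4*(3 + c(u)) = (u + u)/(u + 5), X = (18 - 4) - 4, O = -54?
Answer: -11911/4 ≈ -2977.8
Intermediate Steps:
X = 10 (X = 14 - 4 = 10)
c(u) = -3 + u/(2*(5 + u)) (c(u) = -3 + ((u + u)/(u + 5))/4 = -3 + ((2*u)/(5 + u))/4 = -3 + (2*u/(5 + u))/4 = -3 + u/(2*(5 + u)))
k(p, m) = -27/4 + 10*p (k(p, m) = -3 + (10*p + 5*(-6 - 1*(-3))/(2*(5 - 3))) = -3 + (10*p + (5/2)*(-6 + 3)/2) = -3 + (10*p + (5/2)*(½)*(-3)) = -3 + (10*p - 15/4) = -3 + (-15/4 + 10*p) = -27/4 + 10*p)
k(-52, O) - 2451 = (-27/4 + 10*(-52)) - 2451 = (-27/4 - 520) - 2451 = -2107/4 - 2451 = -11911/4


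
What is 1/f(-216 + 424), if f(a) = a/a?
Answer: 1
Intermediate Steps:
f(a) = 1
1/f(-216 + 424) = 1/1 = 1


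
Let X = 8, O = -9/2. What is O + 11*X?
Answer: 167/2 ≈ 83.500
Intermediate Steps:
O = -9/2 (O = -9*½ = -9/2 ≈ -4.5000)
O + 11*X = -9/2 + 11*8 = -9/2 + 88 = 167/2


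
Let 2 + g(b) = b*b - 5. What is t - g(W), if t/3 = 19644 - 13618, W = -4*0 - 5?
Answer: 18060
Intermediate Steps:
W = -5 (W = 0 - 5 = -5)
g(b) = -7 + b**2 (g(b) = -2 + (b*b - 5) = -2 + (b**2 - 5) = -2 + (-5 + b**2) = -7 + b**2)
t = 18078 (t = 3*(19644 - 13618) = 3*6026 = 18078)
t - g(W) = 18078 - (-7 + (-5)**2) = 18078 - (-7 + 25) = 18078 - 1*18 = 18078 - 18 = 18060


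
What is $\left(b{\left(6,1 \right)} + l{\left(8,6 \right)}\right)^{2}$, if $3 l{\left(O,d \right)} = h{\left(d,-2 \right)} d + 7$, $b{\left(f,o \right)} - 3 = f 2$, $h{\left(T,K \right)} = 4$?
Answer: $\frac{5776}{9} \approx 641.78$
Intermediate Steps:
$b{\left(f,o \right)} = 3 + 2 f$ ($b{\left(f,o \right)} = 3 + f 2 = 3 + 2 f$)
$l{\left(O,d \right)} = \frac{7}{3} + \frac{4 d}{3}$ ($l{\left(O,d \right)} = \frac{4 d + 7}{3} = \frac{7 + 4 d}{3} = \frac{7}{3} + \frac{4 d}{3}$)
$\left(b{\left(6,1 \right)} + l{\left(8,6 \right)}\right)^{2} = \left(\left(3 + 2 \cdot 6\right) + \left(\frac{7}{3} + \frac{4}{3} \cdot 6\right)\right)^{2} = \left(\left(3 + 12\right) + \left(\frac{7}{3} + 8\right)\right)^{2} = \left(15 + \frac{31}{3}\right)^{2} = \left(\frac{76}{3}\right)^{2} = \frac{5776}{9}$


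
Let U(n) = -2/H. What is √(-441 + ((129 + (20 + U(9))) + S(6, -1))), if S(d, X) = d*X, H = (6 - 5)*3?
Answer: 8*I*√42/3 ≈ 17.282*I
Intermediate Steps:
H = 3 (H = 1*3 = 3)
S(d, X) = X*d
U(n) = -⅔ (U(n) = -2/3 = -2*⅓ = -⅔)
√(-441 + ((129 + (20 + U(9))) + S(6, -1))) = √(-441 + ((129 + (20 - ⅔)) - 1*6)) = √(-441 + ((129 + 58/3) - 6)) = √(-441 + (445/3 - 6)) = √(-441 + 427/3) = √(-896/3) = 8*I*√42/3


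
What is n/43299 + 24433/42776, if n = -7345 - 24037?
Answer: -16733645/108950472 ≈ -0.15359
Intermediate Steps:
n = -31382
n/43299 + 24433/42776 = -31382/43299 + 24433/42776 = -31382*1/43299 + 24433*(1/42776) = -1846/2547 + 24433/42776 = -16733645/108950472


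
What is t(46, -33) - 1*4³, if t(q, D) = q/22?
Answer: -681/11 ≈ -61.909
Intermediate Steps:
t(q, D) = q/22 (t(q, D) = q*(1/22) = q/22)
t(46, -33) - 1*4³ = (1/22)*46 - 1*4³ = 23/11 - 1*64 = 23/11 - 64 = -681/11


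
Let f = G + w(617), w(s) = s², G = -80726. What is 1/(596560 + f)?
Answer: 1/896523 ≈ 1.1154e-6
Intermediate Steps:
f = 299963 (f = -80726 + 617² = -80726 + 380689 = 299963)
1/(596560 + f) = 1/(596560 + 299963) = 1/896523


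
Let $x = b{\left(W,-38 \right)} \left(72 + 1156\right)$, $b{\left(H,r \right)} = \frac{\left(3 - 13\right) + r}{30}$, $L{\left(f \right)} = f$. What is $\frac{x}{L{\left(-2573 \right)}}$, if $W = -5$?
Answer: $\frac{9824}{12865} \approx 0.76362$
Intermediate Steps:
$b{\left(H,r \right)} = - \frac{1}{3} + \frac{r}{30}$ ($b{\left(H,r \right)} = \left(-10 + r\right) \frac{1}{30} = - \frac{1}{3} + \frac{r}{30}$)
$x = - \frac{9824}{5}$ ($x = \left(- \frac{1}{3} + \frac{1}{30} \left(-38\right)\right) \left(72 + 1156\right) = \left(- \frac{1}{3} - \frac{19}{15}\right) 1228 = \left(- \frac{8}{5}\right) 1228 = - \frac{9824}{5} \approx -1964.8$)
$\frac{x}{L{\left(-2573 \right)}} = - \frac{9824}{5 \left(-2573\right)} = \left(- \frac{9824}{5}\right) \left(- \frac{1}{2573}\right) = \frac{9824}{12865}$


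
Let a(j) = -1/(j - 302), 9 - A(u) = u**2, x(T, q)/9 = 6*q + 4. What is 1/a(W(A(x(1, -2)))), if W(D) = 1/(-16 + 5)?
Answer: 3323/11 ≈ 302.09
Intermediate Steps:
x(T, q) = 36 + 54*q (x(T, q) = 9*(6*q + 4) = 9*(4 + 6*q) = 36 + 54*q)
A(u) = 9 - u**2
W(D) = -1/11 (W(D) = 1/(-11) = -1/11)
a(j) = -1/(-302 + j)
1/a(W(A(x(1, -2)))) = 1/(-1/(-302 - 1/11)) = 1/(-1/(-3323/11)) = 1/(-1*(-11/3323)) = 1/(11/3323) = 3323/11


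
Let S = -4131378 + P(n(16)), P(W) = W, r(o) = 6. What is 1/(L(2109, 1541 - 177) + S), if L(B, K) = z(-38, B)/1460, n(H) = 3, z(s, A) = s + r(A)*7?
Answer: -365/1507951874 ≈ -2.4205e-7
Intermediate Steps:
z(s, A) = 42 + s (z(s, A) = s + 6*7 = s + 42 = 42 + s)
L(B, K) = 1/365 (L(B, K) = (42 - 38)/1460 = 4*(1/1460) = 1/365)
S = -4131375 (S = -4131378 + 3 = -4131375)
1/(L(2109, 1541 - 177) + S) = 1/(1/365 - 4131375) = 1/(-1507951874/365) = -365/1507951874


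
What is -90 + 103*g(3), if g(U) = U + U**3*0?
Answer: 219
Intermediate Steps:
g(U) = U (g(U) = U + 0 = U)
-90 + 103*g(3) = -90 + 103*3 = -90 + 309 = 219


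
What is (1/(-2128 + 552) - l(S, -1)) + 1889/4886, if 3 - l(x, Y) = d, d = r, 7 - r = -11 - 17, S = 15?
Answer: 124691465/3850168 ≈ 32.386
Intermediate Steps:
r = 35 (r = 7 - (-11 - 17) = 7 - 1*(-28) = 7 + 28 = 35)
d = 35
l(x, Y) = -32 (l(x, Y) = 3 - 1*35 = 3 - 35 = -32)
(1/(-2128 + 552) - l(S, -1)) + 1889/4886 = (1/(-2128 + 552) - 1*(-32)) + 1889/4886 = (1/(-1576) + 32) + 1889*(1/4886) = (-1/1576 + 32) + 1889/4886 = 50431/1576 + 1889/4886 = 124691465/3850168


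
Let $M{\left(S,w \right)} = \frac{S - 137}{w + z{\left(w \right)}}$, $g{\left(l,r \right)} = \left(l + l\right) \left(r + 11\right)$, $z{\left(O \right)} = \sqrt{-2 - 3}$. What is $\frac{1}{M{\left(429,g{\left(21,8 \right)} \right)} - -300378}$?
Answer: $\frac{95641823409}{28728734628431258} + \frac{73 i \sqrt{5}}{14364367314215629} \approx 3.3291 \cdot 10^{-6} + 1.1364 \cdot 10^{-14} i$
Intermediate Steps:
$z{\left(O \right)} = i \sqrt{5}$ ($z{\left(O \right)} = \sqrt{-5} = i \sqrt{5}$)
$g{\left(l,r \right)} = 2 l \left(11 + r\right)$
$M{\left(S,w \right)} = \frac{-137 + S}{w + i \sqrt{5}}$ ($M{\left(S,w \right)} = \frac{S - 137}{w + i \sqrt{5}} = \frac{-137 + S}{w + i \sqrt{5}}$)
$\frac{1}{M{\left(429,g{\left(21,8 \right)} \right)} - -300378} = \frac{1}{\frac{-137 + 429}{2 \cdot 21 \left(11 + 8\right) + i \sqrt{5}} - -300378} = \frac{1}{\frac{1}{2 \cdot 21 \cdot 19 + i \sqrt{5}} \cdot 292 + 300378} = \frac{1}{\frac{1}{798 + i \sqrt{5}} \cdot 292 + 300378} = \frac{1}{\frac{292}{798 + i \sqrt{5}} + 300378} = \frac{1}{300378 + \frac{292}{798 + i \sqrt{5}}}$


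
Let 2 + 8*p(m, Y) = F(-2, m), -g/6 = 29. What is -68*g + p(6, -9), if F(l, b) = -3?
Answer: 94651/8 ≈ 11831.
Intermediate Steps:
g = -174 (g = -6*29 = -174)
p(m, Y) = -5/8 (p(m, Y) = -1/4 + (1/8)*(-3) = -1/4 - 3/8 = -5/8)
-68*g + p(6, -9) = -68*(-174) - 5/8 = 11832 - 5/8 = 94651/8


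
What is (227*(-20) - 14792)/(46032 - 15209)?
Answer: -19332/30823 ≈ -0.62719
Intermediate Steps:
(227*(-20) - 14792)/(46032 - 15209) = (-4540 - 14792)/30823 = -19332*1/30823 = -19332/30823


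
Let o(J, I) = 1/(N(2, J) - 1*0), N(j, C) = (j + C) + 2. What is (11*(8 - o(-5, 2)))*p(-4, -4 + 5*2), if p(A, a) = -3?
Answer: -297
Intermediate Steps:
N(j, C) = 2 + C + j (N(j, C) = (C + j) + 2 = 2 + C + j)
o(J, I) = 1/(4 + J) (o(J, I) = 1/((2 + J + 2) - 1*0) = 1/((4 + J) + 0) = 1/(4 + J))
(11*(8 - o(-5, 2)))*p(-4, -4 + 5*2) = (11*(8 - 1/(4 - 5)))*(-3) = (11*(8 - 1/(-1)))*(-3) = (11*(8 - 1*(-1)))*(-3) = (11*(8 + 1))*(-3) = (11*9)*(-3) = 99*(-3) = -297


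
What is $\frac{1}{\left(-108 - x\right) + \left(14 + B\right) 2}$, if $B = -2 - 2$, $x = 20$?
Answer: $- \frac{1}{108} \approx -0.0092593$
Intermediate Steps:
$B = -4$
$\frac{1}{\left(-108 - x\right) + \left(14 + B\right) 2} = \frac{1}{\left(-108 - 20\right) + \left(14 - 4\right) 2} = \frac{1}{\left(-108 - 20\right) + 10 \cdot 2} = \frac{1}{-128 + 20} = \frac{1}{-108} = - \frac{1}{108}$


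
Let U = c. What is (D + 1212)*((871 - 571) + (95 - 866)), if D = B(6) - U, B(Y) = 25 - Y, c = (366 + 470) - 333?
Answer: -342888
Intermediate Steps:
c = 503 (c = 836 - 333 = 503)
U = 503
D = -484 (D = (25 - 1*6) - 1*503 = (25 - 6) - 503 = 19 - 503 = -484)
(D + 1212)*((871 - 571) + (95 - 866)) = (-484 + 1212)*((871 - 571) + (95 - 866)) = 728*(300 - 771) = 728*(-471) = -342888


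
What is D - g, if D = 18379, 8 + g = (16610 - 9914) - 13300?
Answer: 24991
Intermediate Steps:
g = -6612 (g = -8 + ((16610 - 9914) - 13300) = -8 + (6696 - 13300) = -8 - 6604 = -6612)
D - g = 18379 - 1*(-6612) = 18379 + 6612 = 24991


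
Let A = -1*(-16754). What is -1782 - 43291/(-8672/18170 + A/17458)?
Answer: -3501277029797/38256101 ≈ -91522.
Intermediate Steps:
A = 16754
-1782 - 43291/(-8672/18170 + A/17458) = -1782 - 43291/(-8672/18170 + 16754/17458) = -1782 - 43291/(-8672*1/18170 + 16754*(1/17458)) = -1782 - 43291/(-4336/9085 + 8377/8729) = -1782 - 43291/38256101/79302965 = -1782 - 43291*79302965/38256101 = -1782 - 3433104657815/38256101 = -3501277029797/38256101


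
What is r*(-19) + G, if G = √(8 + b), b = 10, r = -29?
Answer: 551 + 3*√2 ≈ 555.24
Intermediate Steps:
G = 3*√2 (G = √(8 + 10) = √18 = 3*√2 ≈ 4.2426)
r*(-19) + G = -29*(-19) + 3*√2 = 551 + 3*√2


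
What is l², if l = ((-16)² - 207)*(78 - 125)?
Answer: 5303809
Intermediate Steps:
l = -2303 (l = (256 - 207)*(-47) = 49*(-47) = -2303)
l² = (-2303)² = 5303809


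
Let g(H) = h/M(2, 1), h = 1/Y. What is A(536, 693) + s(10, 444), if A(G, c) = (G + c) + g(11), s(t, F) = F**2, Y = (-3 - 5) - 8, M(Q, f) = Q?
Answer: 6347679/32 ≈ 1.9837e+5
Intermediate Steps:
Y = -16 (Y = -8 - 8 = -16)
h = -1/16 (h = 1/(-16) = -1/16 ≈ -0.062500)
g(H) = -1/32 (g(H) = -1/16/2 = -1/16*1/2 = -1/32)
A(G, c) = -1/32 + G + c (A(G, c) = (G + c) - 1/32 = -1/32 + G + c)
A(536, 693) + s(10, 444) = (-1/32 + 536 + 693) + 444**2 = 39327/32 + 197136 = 6347679/32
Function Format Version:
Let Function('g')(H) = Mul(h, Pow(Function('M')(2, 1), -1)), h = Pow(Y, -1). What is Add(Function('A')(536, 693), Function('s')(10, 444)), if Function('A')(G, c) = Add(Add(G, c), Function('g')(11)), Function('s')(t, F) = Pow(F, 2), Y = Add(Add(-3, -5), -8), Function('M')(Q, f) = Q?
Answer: Rational(6347679, 32) ≈ 1.9837e+5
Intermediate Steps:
Y = -16 (Y = Add(-8, -8) = -16)
h = Rational(-1, 16) (h = Pow(-16, -1) = Rational(-1, 16) ≈ -0.062500)
Function('g')(H) = Rational(-1, 32) (Function('g')(H) = Mul(Rational(-1, 16), Pow(2, -1)) = Mul(Rational(-1, 16), Rational(1, 2)) = Rational(-1, 32))
Function('A')(G, c) = Add(Rational(-1, 32), G, c) (Function('A')(G, c) = Add(Add(G, c), Rational(-1, 32)) = Add(Rational(-1, 32), G, c))
Add(Function('A')(536, 693), Function('s')(10, 444)) = Add(Add(Rational(-1, 32), 536, 693), Pow(444, 2)) = Add(Rational(39327, 32), 197136) = Rational(6347679, 32)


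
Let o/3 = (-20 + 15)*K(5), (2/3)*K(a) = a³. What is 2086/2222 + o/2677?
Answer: -665153/5948294 ≈ -0.11182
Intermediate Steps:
K(a) = 3*a³/2
o = -5625/2 (o = 3*((-20 + 15)*((3/2)*5³)) = 3*(-15*125/2) = 3*(-5*375/2) = 3*(-1875/2) = -5625/2 ≈ -2812.5)
2086/2222 + o/2677 = 2086/2222 - 5625/2/2677 = 2086*(1/2222) - 5625/2*1/2677 = 1043/1111 - 5625/5354 = -665153/5948294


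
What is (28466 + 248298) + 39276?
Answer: 316040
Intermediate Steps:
(28466 + 248298) + 39276 = 276764 + 39276 = 316040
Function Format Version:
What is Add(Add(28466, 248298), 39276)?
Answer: 316040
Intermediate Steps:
Add(Add(28466, 248298), 39276) = Add(276764, 39276) = 316040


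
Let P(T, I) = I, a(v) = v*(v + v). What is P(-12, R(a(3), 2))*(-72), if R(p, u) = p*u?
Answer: -2592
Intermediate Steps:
a(v) = 2*v² (a(v) = v*(2*v) = 2*v²)
P(-12, R(a(3), 2))*(-72) = ((2*3²)*2)*(-72) = ((2*9)*2)*(-72) = (18*2)*(-72) = 36*(-72) = -2592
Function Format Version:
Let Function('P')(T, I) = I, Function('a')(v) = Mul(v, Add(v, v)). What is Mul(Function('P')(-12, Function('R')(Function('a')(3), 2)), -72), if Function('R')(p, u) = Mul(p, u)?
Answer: -2592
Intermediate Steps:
Function('a')(v) = Mul(2, Pow(v, 2)) (Function('a')(v) = Mul(v, Mul(2, v)) = Mul(2, Pow(v, 2)))
Mul(Function('P')(-12, Function('R')(Function('a')(3), 2)), -72) = Mul(Mul(Mul(2, Pow(3, 2)), 2), -72) = Mul(Mul(Mul(2, 9), 2), -72) = Mul(Mul(18, 2), -72) = Mul(36, -72) = -2592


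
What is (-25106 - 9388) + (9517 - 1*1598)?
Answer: -26575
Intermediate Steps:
(-25106 - 9388) + (9517 - 1*1598) = -34494 + (9517 - 1598) = -34494 + 7919 = -26575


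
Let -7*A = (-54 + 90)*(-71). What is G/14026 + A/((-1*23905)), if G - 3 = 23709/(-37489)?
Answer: -664572712527/43994104588595 ≈ -0.015106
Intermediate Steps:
G = 88758/37489 (G = 3 + 23709/(-37489) = 3 + 23709*(-1/37489) = 3 - 23709/37489 = 88758/37489 ≈ 2.3676)
A = 2556/7 (A = -(-54 + 90)*(-71)/7 = -36*(-71)/7 = -1/7*(-2556) = 2556/7 ≈ 365.14)
G/14026 + A/((-1*23905)) = (88758/37489)/14026 + 2556/(7*((-1*23905))) = (88758/37489)*(1/14026) + (2556/7)/(-23905) = 44379/262910357 + (2556/7)*(-1/23905) = 44379/262910357 - 2556/167335 = -664572712527/43994104588595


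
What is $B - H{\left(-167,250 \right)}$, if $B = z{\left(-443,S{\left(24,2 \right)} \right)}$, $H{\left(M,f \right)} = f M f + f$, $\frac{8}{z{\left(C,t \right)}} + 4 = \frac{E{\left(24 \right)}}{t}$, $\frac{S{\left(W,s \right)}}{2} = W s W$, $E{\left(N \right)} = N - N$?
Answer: $10437248$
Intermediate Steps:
$E{\left(N \right)} = 0$
$S{\left(W,s \right)} = 2 s W^{2}$ ($S{\left(W,s \right)} = 2 W s W = 2 s W^{2}$)
$z{\left(C,t \right)} = -2$ ($z{\left(C,t \right)} = \frac{8}{-4 + \frac{0}{t}} = \frac{8}{-4 + 0} = \frac{8}{-4} = 8 \left(- \frac{1}{4}\right) = -2$)
$H{\left(M,f \right)} = f + M f^{2}$ ($H{\left(M,f \right)} = M f f + f = M f^{2} + f = f + M f^{2}$)
$B = -2$
$B - H{\left(-167,250 \right)} = -2 - 250 \left(1 - 41750\right) = -2 - 250 \left(-41749\right) = -2 - -10437250 = -2 + 10437250 = 10437248$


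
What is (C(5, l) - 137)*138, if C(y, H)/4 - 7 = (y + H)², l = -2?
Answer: -10074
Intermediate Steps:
C(y, H) = 28 + 4*(H + y)² (C(y, H) = 28 + 4*(y + H)² = 28 + 4*(H + y)²)
(C(5, l) - 137)*138 = ((28 + 4*(-2 + 5)²) - 137)*138 = ((28 + 4*3²) - 137)*138 = ((28 + 4*9) - 137)*138 = ((28 + 36) - 137)*138 = (64 - 137)*138 = -73*138 = -10074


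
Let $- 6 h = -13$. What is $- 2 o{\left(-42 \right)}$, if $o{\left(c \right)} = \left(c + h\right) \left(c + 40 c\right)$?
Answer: $-137186$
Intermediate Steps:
$h = \frac{13}{6}$ ($h = \left(- \frac{1}{6}\right) \left(-13\right) = \frac{13}{6} \approx 2.1667$)
$o{\left(c \right)} = 41 c \left(\frac{13}{6} + c\right)$ ($o{\left(c \right)} = \left(c + \frac{13}{6}\right) \left(c + 40 c\right) = \left(\frac{13}{6} + c\right) 41 c = 41 c \left(\frac{13}{6} + c\right)$)
$- 2 o{\left(-42 \right)} = - 2 \cdot \frac{41}{6} \left(-42\right) \left(13 + 6 \left(-42\right)\right) = - 2 \cdot \frac{41}{6} \left(-42\right) \left(13 - 252\right) = - 2 \cdot \frac{41}{6} \left(-42\right) \left(-239\right) = \left(-2\right) 68593 = -137186$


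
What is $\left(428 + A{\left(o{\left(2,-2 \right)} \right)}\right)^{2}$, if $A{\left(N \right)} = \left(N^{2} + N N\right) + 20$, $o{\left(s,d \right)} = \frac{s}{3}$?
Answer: $\frac{16321600}{81} \approx 2.015 \cdot 10^{5}$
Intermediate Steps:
$o{\left(s,d \right)} = \frac{s}{3}$ ($o{\left(s,d \right)} = s \frac{1}{3} = \frac{s}{3}$)
$A{\left(N \right)} = 20 + 2 N^{2}$ ($A{\left(N \right)} = \left(N^{2} + N^{2}\right) + 20 = 2 N^{2} + 20 = 20 + 2 N^{2}$)
$\left(428 + A{\left(o{\left(2,-2 \right)} \right)}\right)^{2} = \left(428 + \left(20 + 2 \left(\frac{1}{3} \cdot 2\right)^{2}\right)\right)^{2} = \left(428 + \left(20 + 2 \left(\frac{2}{3}\right)^{2}\right)\right)^{2} = \left(428 + \left(20 + 2 \cdot \frac{4}{9}\right)\right)^{2} = \left(428 + \left(20 + \frac{8}{9}\right)\right)^{2} = \left(428 + \frac{188}{9}\right)^{2} = \left(\frac{4040}{9}\right)^{2} = \frac{16321600}{81}$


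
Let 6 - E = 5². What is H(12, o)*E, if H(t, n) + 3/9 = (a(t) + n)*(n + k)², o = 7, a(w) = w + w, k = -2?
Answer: -44156/3 ≈ -14719.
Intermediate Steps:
a(w) = 2*w
H(t, n) = -⅓ + (-2 + n)²*(n + 2*t) (H(t, n) = -⅓ + (2*t + n)*(n - 2)² = -⅓ + (n + 2*t)*(-2 + n)² = -⅓ + (-2 + n)²*(n + 2*t))
E = -19 (E = 6 - 1*5² = 6 - 1*25 = 6 - 25 = -19)
H(12, o)*E = (-⅓ + 7*(-2 + 7)² + 2*12*(-2 + 7)²)*(-19) = (-⅓ + 7*5² + 2*12*5²)*(-19) = (-⅓ + 7*25 + 2*12*25)*(-19) = (-⅓ + 175 + 600)*(-19) = (2324/3)*(-19) = -44156/3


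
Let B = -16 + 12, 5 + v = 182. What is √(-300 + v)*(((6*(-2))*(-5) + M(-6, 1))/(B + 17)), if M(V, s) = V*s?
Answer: 54*I*√123/13 ≈ 46.068*I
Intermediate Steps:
v = 177 (v = -5 + 182 = 177)
B = -4
√(-300 + v)*(((6*(-2))*(-5) + M(-6, 1))/(B + 17)) = √(-300 + 177)*(((6*(-2))*(-5) - 6*1)/(-4 + 17)) = √(-123)*((-12*(-5) - 6)/13) = (I*√123)*((60 - 6)*(1/13)) = (I*√123)*(54*(1/13)) = (I*√123)*(54/13) = 54*I*√123/13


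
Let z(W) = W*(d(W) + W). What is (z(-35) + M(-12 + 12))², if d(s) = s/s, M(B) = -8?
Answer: 1397124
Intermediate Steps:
d(s) = 1
z(W) = W*(1 + W)
(z(-35) + M(-12 + 12))² = (-35*(1 - 35) - 8)² = (-35*(-34) - 8)² = (1190 - 8)² = 1182² = 1397124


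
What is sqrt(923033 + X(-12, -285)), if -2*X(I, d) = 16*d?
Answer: sqrt(925313) ≈ 961.93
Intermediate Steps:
X(I, d) = -8*d
sqrt(923033 + X(-12, -285)) = sqrt(923033 - 8*(-285)) = sqrt(923033 + 2280) = sqrt(925313)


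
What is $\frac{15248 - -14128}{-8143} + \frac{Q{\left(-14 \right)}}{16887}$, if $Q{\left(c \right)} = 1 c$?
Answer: $- \frac{29187442}{8088873} \approx -3.6083$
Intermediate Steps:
$Q{\left(c \right)} = c$
$\frac{15248 - -14128}{-8143} + \frac{Q{\left(-14 \right)}}{16887} = \frac{15248 - -14128}{-8143} - \frac{14}{16887} = \left(15248 + 14128\right) \left(- \frac{1}{8143}\right) - \frac{14}{16887} = 29376 \left(- \frac{1}{8143}\right) - \frac{14}{16887} = - \frac{1728}{479} - \frac{14}{16887} = - \frac{29187442}{8088873}$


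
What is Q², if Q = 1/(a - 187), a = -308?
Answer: 1/245025 ≈ 4.0812e-6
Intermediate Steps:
Q = -1/495 (Q = 1/(-308 - 187) = 1/(-495) = -1/495 ≈ -0.0020202)
Q² = (-1/495)² = 1/245025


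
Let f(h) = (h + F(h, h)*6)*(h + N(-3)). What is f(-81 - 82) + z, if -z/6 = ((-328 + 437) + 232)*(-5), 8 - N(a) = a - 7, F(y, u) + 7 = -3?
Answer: 42565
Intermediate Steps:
F(y, u) = -10 (F(y, u) = -7 - 3 = -10)
N(a) = 15 - a (N(a) = 8 - (a - 7) = 8 - (-7 + a) = 8 + (7 - a) = 15 - a)
f(h) = (-60 + h)*(18 + h) (f(h) = (h - 10*6)*(h + (15 - 1*(-3))) = (h - 60)*(h + (15 + 3)) = (-60 + h)*(h + 18) = (-60 + h)*(18 + h))
z = 10230 (z = -6*((-328 + 437) + 232)*(-5) = -6*(109 + 232)*(-5) = -2046*(-5) = -6*(-1705) = 10230)
f(-81 - 82) + z = (-1080 + (-81 - 82)² - 42*(-81 - 82)) + 10230 = (-1080 + (-163)² - 42*(-163)) + 10230 = (-1080 + 26569 + 6846) + 10230 = 32335 + 10230 = 42565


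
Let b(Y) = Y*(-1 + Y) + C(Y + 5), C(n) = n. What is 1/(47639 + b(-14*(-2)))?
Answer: 1/48428 ≈ 2.0649e-5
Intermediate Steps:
b(Y) = 5 + Y + Y*(-1 + Y) (b(Y) = Y*(-1 + Y) + (Y + 5) = Y*(-1 + Y) + (5 + Y) = 5 + Y + Y*(-1 + Y))
1/(47639 + b(-14*(-2))) = 1/(47639 + (5 + (-14*(-2))**2)) = 1/(47639 + (5 + 28**2)) = 1/(47639 + (5 + 784)) = 1/(47639 + 789) = 1/48428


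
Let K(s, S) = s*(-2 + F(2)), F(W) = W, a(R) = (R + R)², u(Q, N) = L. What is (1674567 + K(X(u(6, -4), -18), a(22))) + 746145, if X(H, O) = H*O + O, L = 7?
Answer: 2420712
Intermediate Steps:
u(Q, N) = 7
a(R) = 4*R² (a(R) = (2*R)² = 4*R²)
X(H, O) = O + H*O
K(s, S) = 0 (K(s, S) = s*(-2 + 2) = s*0 = 0)
(1674567 + K(X(u(6, -4), -18), a(22))) + 746145 = (1674567 + 0) + 746145 = 1674567 + 746145 = 2420712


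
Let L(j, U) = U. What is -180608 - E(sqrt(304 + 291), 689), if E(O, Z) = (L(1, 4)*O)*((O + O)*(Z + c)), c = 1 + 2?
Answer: -3474528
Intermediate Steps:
c = 3
E(O, Z) = 8*O**2*(3 + Z) (E(O, Z) = (4*O)*((O + O)*(Z + 3)) = (4*O)*((2*O)*(3 + Z)) = (4*O)*(2*O*(3 + Z)) = 8*O**2*(3 + Z))
-180608 - E(sqrt(304 + 291), 689) = -180608 - 8*(sqrt(304 + 291))**2*(3 + 689) = -180608 - 8*(sqrt(595))**2*692 = -180608 - 8*595*692 = -180608 - 1*3293920 = -180608 - 3293920 = -3474528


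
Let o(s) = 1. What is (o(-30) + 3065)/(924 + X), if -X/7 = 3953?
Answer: -438/3821 ≈ -0.11463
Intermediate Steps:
X = -27671 (X = -7*3953 = -27671)
(o(-30) + 3065)/(924 + X) = (1 + 3065)/(924 - 27671) = 3066/(-26747) = 3066*(-1/26747) = -438/3821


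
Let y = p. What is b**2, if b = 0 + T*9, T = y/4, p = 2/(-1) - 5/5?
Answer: 729/16 ≈ 45.563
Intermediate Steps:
p = -3 (p = 2*(-1) - 5*1/5 = -2 - 1 = -3)
y = -3
T = -3/4 ≈ -0.75000
b = -27/4 (b = 0 - 3/4*9 = 0 - 27/4 = -27/4 ≈ -6.7500)
b**2 = (-27/4)**2 = 729/16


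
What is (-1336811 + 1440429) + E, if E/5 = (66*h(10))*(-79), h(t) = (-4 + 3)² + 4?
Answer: -26732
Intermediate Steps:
h(t) = 5 (h(t) = (-1)² + 4 = 1 + 4 = 5)
E = -130350 (E = 5*((66*5)*(-79)) = 5*(330*(-79)) = 5*(-26070) = -130350)
(-1336811 + 1440429) + E = (-1336811 + 1440429) - 130350 = 103618 - 130350 = -26732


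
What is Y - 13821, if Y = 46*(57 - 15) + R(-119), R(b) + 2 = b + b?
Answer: -12129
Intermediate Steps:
R(b) = -2 + 2*b (R(b) = -2 + (b + b) = -2 + 2*b)
Y = 1692 (Y = 46*(57 - 15) + (-2 + 2*(-119)) = 46*42 + (-2 - 238) = 1932 - 240 = 1692)
Y - 13821 = 1692 - 13821 = -12129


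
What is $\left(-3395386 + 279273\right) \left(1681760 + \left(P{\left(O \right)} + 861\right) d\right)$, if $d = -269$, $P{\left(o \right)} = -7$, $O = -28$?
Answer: $-4524702023842$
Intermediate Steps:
$\left(-3395386 + 279273\right) \left(1681760 + \left(P{\left(O \right)} + 861\right) d\right) = \left(-3395386 + 279273\right) \left(1681760 + \left(-7 + 861\right) \left(-269\right)\right) = - 3116113 \left(1681760 + 854 \left(-269\right)\right) = - 3116113 \left(1681760 - 229726\right) = \left(-3116113\right) 1452034 = -4524702023842$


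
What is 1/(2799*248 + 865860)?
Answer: 1/1560012 ≈ 6.4102e-7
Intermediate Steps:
1/(2799*248 + 865860) = 1/(694152 + 865860) = 1/1560012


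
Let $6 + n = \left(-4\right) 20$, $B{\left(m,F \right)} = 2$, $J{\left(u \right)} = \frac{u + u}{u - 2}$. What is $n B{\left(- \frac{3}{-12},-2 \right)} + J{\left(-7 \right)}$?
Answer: $- \frac{1534}{9} \approx -170.44$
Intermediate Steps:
$J{\left(u \right)} = \frac{2 u}{-2 + u}$
$n = -86$ ($n = -6 - 80 = -86$)
$n B{\left(- \frac{3}{-12},-2 \right)} + J{\left(-7 \right)} = \left(-86\right) 2 + 2 \left(-7\right) \frac{1}{-2 - 7} = -172 + 2 \left(-7\right) \frac{1}{-9} = -172 + 2 \left(-7\right) \left(- \frac{1}{9}\right) = -172 + \frac{14}{9} = - \frac{1534}{9}$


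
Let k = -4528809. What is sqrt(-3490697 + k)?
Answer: I*sqrt(8019506) ≈ 2831.9*I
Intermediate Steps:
sqrt(-3490697 + k) = sqrt(-3490697 - 4528809) = sqrt(-8019506) = I*sqrt(8019506)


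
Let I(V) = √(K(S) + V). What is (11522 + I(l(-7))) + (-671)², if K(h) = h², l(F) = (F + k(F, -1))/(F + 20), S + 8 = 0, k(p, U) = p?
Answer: 461763 + √10634/13 ≈ 4.6177e+5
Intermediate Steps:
S = -8 (S = -8 + 0 = -8)
l(F) = 2*F/(20 + F) (l(F) = (F + F)/(F + 20) = (2*F)/(20 + F) = 2*F/(20 + F))
I(V) = √(64 + V) (I(V) = √((-8)² + V) = √(64 + V))
(11522 + I(l(-7))) + (-671)² = (11522 + √(64 + 2*(-7)/(20 - 7))) + (-671)² = (11522 + √(64 + 2*(-7)/13)) + 450241 = (11522 + √(64 + 2*(-7)*(1/13))) + 450241 = (11522 + √(64 - 14/13)) + 450241 = (11522 + √(818/13)) + 450241 = (11522 + √10634/13) + 450241 = 461763 + √10634/13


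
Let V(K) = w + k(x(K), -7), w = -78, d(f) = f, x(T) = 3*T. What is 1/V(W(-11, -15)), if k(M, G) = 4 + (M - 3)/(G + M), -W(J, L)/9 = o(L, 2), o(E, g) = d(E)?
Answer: -199/14525 ≈ -0.013701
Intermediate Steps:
o(E, g) = E
W(J, L) = -9*L
k(M, G) = 4 + (-3 + M)/(G + M)
V(K) = -78 + (-31 + 15*K)/(-7 + 3*K) (V(K) = -78 + (-3 + 4*(-7) + 5*(3*K))/(-7 + 3*K) = -78 + (-3 - 28 + 15*K)/(-7 + 3*K) = -78 + (-31 + 15*K)/(-7 + 3*K))
1/V(W(-11, -15)) = 1/((515 - (-1971)*(-15))/(-7 + 3*(-9*(-15)))) = 1/((515 - 219*135)/(-7 + 3*135)) = 1/((515 - 29565)/(-7 + 405)) = 1/(-29050/398) = 1/((1/398)*(-29050)) = 1/(-14525/199) = -199/14525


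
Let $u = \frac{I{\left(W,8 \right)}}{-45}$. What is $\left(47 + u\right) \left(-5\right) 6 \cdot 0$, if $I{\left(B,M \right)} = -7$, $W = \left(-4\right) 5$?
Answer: $0$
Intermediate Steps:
$W = -20$
$u = \frac{7}{45}$ ($u = - \frac{7}{-45} = \left(-7\right) \left(- \frac{1}{45}\right) = \frac{7}{45} \approx 0.15556$)
$\left(47 + u\right) \left(-5\right) 6 \cdot 0 = \left(47 + \frac{7}{45}\right) \left(-5\right) 6 \cdot 0 = \frac{2122 \left(\left(-30\right) 0\right)}{45} = \frac{2122}{45} \cdot 0 = 0$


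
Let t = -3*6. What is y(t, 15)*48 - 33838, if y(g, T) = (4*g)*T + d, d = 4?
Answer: -85486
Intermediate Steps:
t = -18
y(g, T) = 4 + 4*T*g (y(g, T) = (4*g)*T + 4 = 4*T*g + 4 = 4 + 4*T*g)
y(t, 15)*48 - 33838 = (4 + 4*15*(-18))*48 - 33838 = (4 - 1080)*48 - 33838 = -1076*48 - 33838 = -51648 - 33838 = -85486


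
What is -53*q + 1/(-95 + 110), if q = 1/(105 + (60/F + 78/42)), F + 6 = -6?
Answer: -4852/10695 ≈ -0.45367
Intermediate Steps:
F = -12 (F = -6 - 6 = -12)
q = 7/713 (q = 1/(105 + (60/(-12) + 78/42)) = 1/(105 + (60*(-1/12) + 78*(1/42))) = 1/(105 + (-5 + 13/7)) = 1/(105 - 22/7) = 1/(713/7) = 7/713 ≈ 0.0098177)
-53*q + 1/(-95 + 110) = -53*7/713 + 1/(-95 + 110) = -371/713 + 1/15 = -4852/10695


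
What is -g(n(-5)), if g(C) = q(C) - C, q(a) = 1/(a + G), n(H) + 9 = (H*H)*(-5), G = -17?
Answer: -20233/151 ≈ -133.99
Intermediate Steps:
n(H) = -9 - 5*H² (n(H) = -9 + (H*H)*(-5) = -9 + H²*(-5) = -9 - 5*H²)
q(a) = 1/(-17 + a) (q(a) = 1/(a - 17) = 1/(-17 + a))
g(C) = 1/(-17 + C) - C
-g(n(-5)) = -(1 - (-9 - 5*(-5)²)*(-17 + (-9 - 5*(-5)²)))/(-17 + (-9 - 5*(-5)²)) = -(1 - (-9 - 5*25)*(-17 + (-9 - 5*25)))/(-17 + (-9 - 5*25)) = -(1 - (-9 - 125)*(-17 + (-9 - 125)))/(-17 + (-9 - 125)) = -(1 - 1*(-134)*(-17 - 134))/(-17 - 134) = -(1 - 1*(-134)*(-151))/(-151) = -(-1)*(1 - 20234)/151 = -(-1)*(-20233)/151 = -1*20233/151 = -20233/151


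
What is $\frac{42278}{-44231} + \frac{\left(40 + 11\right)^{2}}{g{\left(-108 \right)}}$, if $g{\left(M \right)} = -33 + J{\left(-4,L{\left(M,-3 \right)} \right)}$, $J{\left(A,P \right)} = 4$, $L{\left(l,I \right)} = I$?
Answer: $- \frac{116270893}{1282699} \approx -90.646$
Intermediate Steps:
$g{\left(M \right)} = -29$ ($g{\left(M \right)} = -33 + 4 = -29$)
$\frac{42278}{-44231} + \frac{\left(40 + 11\right)^{2}}{g{\left(-108 \right)}} = \frac{42278}{-44231} + \frac{\left(40 + 11\right)^{2}}{-29} = 42278 \left(- \frac{1}{44231}\right) + 51^{2} \left(- \frac{1}{29}\right) = - \frac{42278}{44231} + 2601 \left(- \frac{1}{29}\right) = - \frac{42278}{44231} - \frac{2601}{29} = - \frac{116270893}{1282699}$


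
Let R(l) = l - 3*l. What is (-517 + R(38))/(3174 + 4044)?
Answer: -593/7218 ≈ -0.082156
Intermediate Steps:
R(l) = -2*l
(-517 + R(38))/(3174 + 4044) = (-517 - 2*38)/(3174 + 4044) = (-517 - 76)/7218 = -593*1/7218 = -593/7218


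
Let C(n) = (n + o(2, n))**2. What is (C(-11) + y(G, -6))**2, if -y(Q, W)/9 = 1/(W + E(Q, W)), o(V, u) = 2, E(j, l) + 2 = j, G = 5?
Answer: 7056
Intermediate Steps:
E(j, l) = -2 + j
y(Q, W) = -9/(-2 + Q + W) (y(Q, W) = -9/(W + (-2 + Q)) = -9/(-2 + Q + W))
C(n) = (2 + n)**2 (C(n) = (n + 2)**2 = (2 + n)**2)
(C(-11) + y(G, -6))**2 = ((2 - 11)**2 - 9/(-2 + 5 - 6))**2 = ((-9)**2 - 9/(-3))**2 = (81 - 9*(-1/3))**2 = (81 + 3)**2 = 84**2 = 7056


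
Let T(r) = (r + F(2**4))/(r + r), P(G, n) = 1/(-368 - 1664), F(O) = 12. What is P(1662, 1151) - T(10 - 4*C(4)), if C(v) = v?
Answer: 1015/2032 ≈ 0.49951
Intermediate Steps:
P(G, n) = -1/2032 (P(G, n) = 1/(-2032) = -1/2032)
T(r) = (12 + r)/(2*r) (T(r) = (r + 12)/(r + r) = (12 + r)/((2*r)) = (12 + r)*(1/(2*r)) = (12 + r)/(2*r))
P(1662, 1151) - T(10 - 4*C(4)) = -1/2032 - (12 + (10 - 4*4))/(2*(10 - 4*4)) = -1/2032 - (12 + (10 - 16))/(2*(10 - 16)) = -1/2032 - (12 - 6)/(2*(-6)) = -1/2032 - (-1)*6/(2*6) = -1/2032 - 1*(-1/2) = -1/2032 + 1/2 = 1015/2032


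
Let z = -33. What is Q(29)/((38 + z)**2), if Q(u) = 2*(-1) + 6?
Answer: 4/25 ≈ 0.16000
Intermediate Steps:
Q(u) = 4 (Q(u) = -2 + 6 = 4)
Q(29)/((38 + z)**2) = 4/((38 - 33)**2) = 4/(5**2) = 4/25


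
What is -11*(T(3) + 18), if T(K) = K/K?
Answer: -209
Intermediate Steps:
T(K) = 1
-11*(T(3) + 18) = -11*(1 + 18) = -11*19 = -209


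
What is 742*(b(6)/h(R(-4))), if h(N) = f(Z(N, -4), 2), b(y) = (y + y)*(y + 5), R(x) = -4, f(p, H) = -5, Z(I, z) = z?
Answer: -97944/5 ≈ -19589.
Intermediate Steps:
b(y) = 2*y*(5 + y) (b(y) = (2*y)*(5 + y) = 2*y*(5 + y))
h(N) = -5
742*(b(6)/h(R(-4))) = 742*((2*6*(5 + 6))/(-5)) = 742*((2*6*11)*(-1/5)) = 742*(132*(-1/5)) = 742*(-132/5) = -97944/5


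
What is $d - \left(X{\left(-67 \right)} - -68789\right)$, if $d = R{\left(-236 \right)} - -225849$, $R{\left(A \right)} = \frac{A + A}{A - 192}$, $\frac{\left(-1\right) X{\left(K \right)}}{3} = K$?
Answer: $\frac{16784031}{107} \approx 1.5686 \cdot 10^{5}$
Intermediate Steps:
$X{\left(K \right)} = - 3 K$
$R{\left(A \right)} = \frac{2 A}{-192 + A}$
$d = \frac{24165961}{107}$ ($d = 2 \left(-236\right) \frac{1}{-192 - 236} - -225849 = 2 \left(-236\right) \frac{1}{-428} + 225849 = 2 \left(-236\right) \left(- \frac{1}{428}\right) + 225849 = \frac{118}{107} + 225849 = \frac{24165961}{107} \approx 2.2585 \cdot 10^{5}$)
$d - \left(X{\left(-67 \right)} - -68789\right) = \frac{24165961}{107} - \left(\left(-3\right) \left(-67\right) - -68789\right) = \frac{24165961}{107} - \left(201 + 68789\right) = \frac{24165961}{107} - 68990 = \frac{16784031}{107}$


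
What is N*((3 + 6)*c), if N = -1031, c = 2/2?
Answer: -9279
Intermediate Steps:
c = 1 (c = 2*(½) = 1)
N*((3 + 6)*c) = -1031*(3 + 6) = -9279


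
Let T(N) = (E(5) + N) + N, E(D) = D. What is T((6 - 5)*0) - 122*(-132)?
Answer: 16109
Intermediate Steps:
T(N) = 5 + 2*N (T(N) = (5 + N) + N = 5 + 2*N)
T((6 - 5)*0) - 122*(-132) = (5 + 2*((6 - 5)*0)) - 122*(-132) = (5 + 2*(1*0)) + 16104 = (5 + 2*0) + 16104 = (5 + 0) + 16104 = 5 + 16104 = 16109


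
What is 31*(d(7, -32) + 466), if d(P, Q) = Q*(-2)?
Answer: 16430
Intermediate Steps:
d(P, Q) = -2*Q
31*(d(7, -32) + 466) = 31*(-2*(-32) + 466) = 31*(64 + 466) = 31*530 = 16430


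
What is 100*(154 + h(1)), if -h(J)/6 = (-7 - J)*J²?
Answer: 20200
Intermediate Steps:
h(J) = -6*J²*(-7 - J) (h(J) = -6*(-7 - J)*J² = -6*J²*(-7 - J))
100*(154 + h(1)) = 100*(154 + 6*1²*(7 + 1)) = 100*(154 + 6*1*8) = 100*(154 + 48) = 100*202 = 20200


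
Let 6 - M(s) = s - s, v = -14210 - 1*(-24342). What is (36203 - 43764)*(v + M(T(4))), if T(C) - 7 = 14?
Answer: -76653418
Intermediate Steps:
v = 10132 (v = -14210 + 24342 = 10132)
T(C) = 21 (T(C) = 7 + 14 = 21)
M(s) = 6 (M(s) = 6 - (s - s) = 6 - 1*0 = 6 + 0 = 6)
(36203 - 43764)*(v + M(T(4))) = (36203 - 43764)*(10132 + 6) = -7561*10138 = -76653418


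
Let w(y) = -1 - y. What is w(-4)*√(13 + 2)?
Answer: 3*√15 ≈ 11.619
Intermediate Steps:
w(-4)*√(13 + 2) = (-1 - 1*(-4))*√(13 + 2) = (-1 + 4)*√15 = 3*√15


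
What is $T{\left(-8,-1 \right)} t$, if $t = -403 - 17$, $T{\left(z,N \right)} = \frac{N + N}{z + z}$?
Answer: $- \frac{105}{2} \approx -52.5$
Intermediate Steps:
$T{\left(z,N \right)} = \frac{N}{z}$ ($T{\left(z,N \right)} = \frac{2 N}{2 z} = 2 N \frac{1}{2 z} = \frac{N}{z}$)
$t = -420$ ($t = -403 - 17 = -420$)
$T{\left(-8,-1 \right)} t = - \frac{1}{-8} \left(-420\right) = \left(-1\right) \left(- \frac{1}{8}\right) \left(-420\right) = \frac{1}{8} \left(-420\right) = - \frac{105}{2}$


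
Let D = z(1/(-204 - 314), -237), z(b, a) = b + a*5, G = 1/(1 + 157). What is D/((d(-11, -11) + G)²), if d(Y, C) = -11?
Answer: -7661838542/781446771 ≈ -9.8047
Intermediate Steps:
G = 1/158 ≈ 0.0063291
z(b, a) = b + 5*a
D = -613831/518 (D = 1/(-204 - 314) + 5*(-237) = 1/(-518) - 1185 = -1/518 - 1185 = -613831/518 ≈ -1185.0)
D/((d(-11, -11) + G)²) = -613831/(518*(-11 + 1/158)²) = -613831/(518*((-1737/158)²)) = -613831/(518*3017169/24964) = -613831/518*24964/3017169 = -7661838542/781446771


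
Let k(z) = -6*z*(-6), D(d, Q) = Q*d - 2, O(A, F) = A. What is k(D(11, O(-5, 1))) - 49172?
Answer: -51224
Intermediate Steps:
D(d, Q) = -2 + Q*d
k(z) = 36*z
k(D(11, O(-5, 1))) - 49172 = 36*(-2 - 5*11) - 49172 = 36*(-2 - 55) - 49172 = 36*(-57) - 49172 = -2052 - 49172 = -51224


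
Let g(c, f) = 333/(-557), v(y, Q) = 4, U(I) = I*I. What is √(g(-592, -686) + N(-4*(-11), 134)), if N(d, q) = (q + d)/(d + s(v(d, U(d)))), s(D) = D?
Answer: √138963702/6684 ≈ 1.7637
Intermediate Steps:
U(I) = I²
N(d, q) = (d + q)/(4 + d) (N(d, q) = (q + d)/(d + 4) = (d + q)/(4 + d))
g(c, f) = -333/557 (g(c, f) = 333*(-1/557) = -333/557)
√(g(-592, -686) + N(-4*(-11), 134)) = √(-333/557 + (-4*(-11) + 134)/(4 - 4*(-11))) = √(-333/557 + (44 + 134)/(4 + 44)) = √(-333/557 + 178/48) = √(-333/557 + (1/48)*178) = √(-333/557 + 89/24) = √(41581/13368) = √138963702/6684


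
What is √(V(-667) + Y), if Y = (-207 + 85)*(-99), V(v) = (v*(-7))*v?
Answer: I*√3102145 ≈ 1761.3*I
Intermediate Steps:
V(v) = -7*v² (V(v) = (-7*v)*v = -7*v²)
Y = 12078 (Y = -122*(-99) = 12078)
√(V(-667) + Y) = √(-7*(-667)² + 12078) = √(-7*444889 + 12078) = √(-3114223 + 12078) = √(-3102145) = I*√3102145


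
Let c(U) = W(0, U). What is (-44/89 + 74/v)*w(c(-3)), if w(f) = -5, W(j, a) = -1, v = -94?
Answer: 26805/4183 ≈ 6.4081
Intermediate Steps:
c(U) = -1
(-44/89 + 74/v)*w(c(-3)) = (-44/89 + 74/(-94))*(-5) = (-44*1/89 + 74*(-1/94))*(-5) = (-44/89 - 37/47)*(-5) = -5361/4183*(-5) = 26805/4183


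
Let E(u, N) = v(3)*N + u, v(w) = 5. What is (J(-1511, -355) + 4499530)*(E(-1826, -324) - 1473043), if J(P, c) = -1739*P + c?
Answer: -10522647711156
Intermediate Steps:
J(P, c) = c - 1739*P
E(u, N) = u + 5*N (E(u, N) = 5*N + u = u + 5*N)
(J(-1511, -355) + 4499530)*(E(-1826, -324) - 1473043) = ((-355 - 1739*(-1511)) + 4499530)*((-1826 + 5*(-324)) - 1473043) = ((-355 + 2627629) + 4499530)*((-1826 - 1620) - 1473043) = (2627274 + 4499530)*(-3446 - 1473043) = 7126804*(-1476489) = -10522647711156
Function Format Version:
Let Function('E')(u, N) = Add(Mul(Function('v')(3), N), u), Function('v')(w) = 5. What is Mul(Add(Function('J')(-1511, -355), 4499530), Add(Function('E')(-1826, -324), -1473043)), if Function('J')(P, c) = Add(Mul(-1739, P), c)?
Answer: -10522647711156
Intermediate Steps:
Function('J')(P, c) = Add(c, Mul(-1739, P))
Function('E')(u, N) = Add(u, Mul(5, N)) (Function('E')(u, N) = Add(Mul(5, N), u) = Add(u, Mul(5, N)))
Mul(Add(Function('J')(-1511, -355), 4499530), Add(Function('E')(-1826, -324), -1473043)) = Mul(Add(Add(-355, Mul(-1739, -1511)), 4499530), Add(Add(-1826, Mul(5, -324)), -1473043)) = Mul(Add(Add(-355, 2627629), 4499530), Add(Add(-1826, -1620), -1473043)) = Mul(Add(2627274, 4499530), Add(-3446, -1473043)) = Mul(7126804, -1476489) = -10522647711156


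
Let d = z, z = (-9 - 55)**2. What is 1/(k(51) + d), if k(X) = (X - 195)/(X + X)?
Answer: 17/69608 ≈ 0.00024422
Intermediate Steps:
k(X) = (-195 + X)/(2*X) (k(X) = (-195 + X)/((2*X)) = (-195 + X)*(1/(2*X)) = (-195 + X)/(2*X))
z = 4096 (z = (-64)**2 = 4096)
d = 4096
1/(k(51) + d) = 1/((1/2)*(-195 + 51)/51 + 4096) = 1/((1/2)*(1/51)*(-144) + 4096) = 1/(-24/17 + 4096) = 1/(69608/17) = 17/69608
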